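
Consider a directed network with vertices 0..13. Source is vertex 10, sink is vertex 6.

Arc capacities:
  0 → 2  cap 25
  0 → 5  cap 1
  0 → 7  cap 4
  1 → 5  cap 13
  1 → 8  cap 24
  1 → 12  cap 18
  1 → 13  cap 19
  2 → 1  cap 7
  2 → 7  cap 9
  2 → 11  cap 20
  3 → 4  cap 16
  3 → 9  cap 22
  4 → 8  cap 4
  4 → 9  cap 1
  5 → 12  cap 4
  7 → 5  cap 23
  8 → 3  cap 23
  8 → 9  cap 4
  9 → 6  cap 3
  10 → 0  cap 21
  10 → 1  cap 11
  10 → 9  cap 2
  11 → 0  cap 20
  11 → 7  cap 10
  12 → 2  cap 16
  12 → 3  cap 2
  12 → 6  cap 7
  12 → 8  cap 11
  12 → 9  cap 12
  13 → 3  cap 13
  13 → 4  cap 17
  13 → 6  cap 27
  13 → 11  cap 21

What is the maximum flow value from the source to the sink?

augment #1: 10→9→6 bottleneck 2, total now 2
augment #2: 10→1→12→6 bottleneck 7, total now 9
augment #3: 10→1→13→6 bottleneck 4, total now 13
augment #4: 10→0→2→1→13→6 bottleneck 7, total now 20
augment #5: 10→0→5→12→9→6 bottleneck 1, total now 21
augment #6: 10→0→7→5→12→1→13→6 bottleneck 3, total now 24

Maximum flow value: 24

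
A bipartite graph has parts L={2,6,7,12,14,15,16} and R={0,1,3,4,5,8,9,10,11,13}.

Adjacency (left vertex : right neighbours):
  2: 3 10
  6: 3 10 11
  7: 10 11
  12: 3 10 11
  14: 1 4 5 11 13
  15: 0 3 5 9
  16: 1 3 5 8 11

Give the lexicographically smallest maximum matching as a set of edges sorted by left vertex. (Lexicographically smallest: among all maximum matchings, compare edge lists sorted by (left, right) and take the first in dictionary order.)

Lex-smallest maximum matching: {(2,3), (6,10), (7,11), (14,1), (15,0), (16,5)}

|M| = 6 (so the lex-smallest maximum matching has 6 edges)
process left vertices in ascending order; for each, take the smallest-labelled available neighbour that still permits 6 edges overall, or leave it unmatched if none does
lex-smallest matching: {2-3, 6-10, 7-11, 14-1, 15-0, 16-5}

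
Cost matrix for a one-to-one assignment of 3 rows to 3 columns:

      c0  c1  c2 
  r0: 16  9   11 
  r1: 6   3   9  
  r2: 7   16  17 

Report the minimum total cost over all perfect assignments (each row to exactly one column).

optimal assignment: row0→col2 (cost 11), row1→col1 (cost 3), row2→col0 (cost 7)
total = 11 + 3 + 7 = 21

Minimum assignment cost: 21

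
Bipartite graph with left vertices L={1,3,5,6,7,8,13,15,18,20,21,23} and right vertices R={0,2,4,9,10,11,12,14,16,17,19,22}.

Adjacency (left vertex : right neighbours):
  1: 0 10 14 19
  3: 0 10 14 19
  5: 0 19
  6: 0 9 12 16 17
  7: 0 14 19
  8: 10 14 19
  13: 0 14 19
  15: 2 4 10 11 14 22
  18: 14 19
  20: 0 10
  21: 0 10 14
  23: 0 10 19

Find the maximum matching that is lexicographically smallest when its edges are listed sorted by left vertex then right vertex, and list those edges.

Lex-smallest maximum matching: {(1,0), (3,10), (5,19), (6,9), (7,14), (15,2)}

|M| = 6 (so the lex-smallest maximum matching has 6 edges)
process left vertices in ascending order; for each, take the smallest-labelled available neighbour that still permits 6 edges overall, or leave it unmatched if none does
lex-smallest matching: {1-0, 3-10, 5-19, 6-9, 7-14, 15-2}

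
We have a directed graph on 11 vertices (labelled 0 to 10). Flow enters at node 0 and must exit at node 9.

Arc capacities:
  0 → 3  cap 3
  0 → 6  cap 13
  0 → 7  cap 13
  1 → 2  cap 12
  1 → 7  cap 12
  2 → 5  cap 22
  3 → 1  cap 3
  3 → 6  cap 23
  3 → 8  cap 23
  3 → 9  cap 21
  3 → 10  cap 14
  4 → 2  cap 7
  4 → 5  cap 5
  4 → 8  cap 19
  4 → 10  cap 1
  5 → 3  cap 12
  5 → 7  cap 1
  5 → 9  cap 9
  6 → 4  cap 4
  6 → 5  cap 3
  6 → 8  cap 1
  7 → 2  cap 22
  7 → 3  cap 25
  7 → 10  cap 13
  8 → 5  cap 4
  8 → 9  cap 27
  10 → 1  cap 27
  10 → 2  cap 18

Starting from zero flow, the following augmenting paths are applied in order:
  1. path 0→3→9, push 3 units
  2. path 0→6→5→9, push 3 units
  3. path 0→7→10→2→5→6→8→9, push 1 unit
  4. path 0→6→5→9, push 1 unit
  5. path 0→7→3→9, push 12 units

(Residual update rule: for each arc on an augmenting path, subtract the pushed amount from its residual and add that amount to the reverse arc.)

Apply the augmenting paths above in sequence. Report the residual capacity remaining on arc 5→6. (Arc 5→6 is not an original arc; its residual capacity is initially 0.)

after path 1 (0→3→9, push 3): res(5,6)=0
after path 2 (0→6→5→9, push 3): res(5,6)=3
after path 3 (0→7→10→2→5→6→8→9, push 1): res(5,6)=2
after path 4 (0→6→5→9, push 1): res(5,6)=3
after path 5 (0→7→3→9, push 12): res(5,6)=3

Residual capacity of (5,6): 3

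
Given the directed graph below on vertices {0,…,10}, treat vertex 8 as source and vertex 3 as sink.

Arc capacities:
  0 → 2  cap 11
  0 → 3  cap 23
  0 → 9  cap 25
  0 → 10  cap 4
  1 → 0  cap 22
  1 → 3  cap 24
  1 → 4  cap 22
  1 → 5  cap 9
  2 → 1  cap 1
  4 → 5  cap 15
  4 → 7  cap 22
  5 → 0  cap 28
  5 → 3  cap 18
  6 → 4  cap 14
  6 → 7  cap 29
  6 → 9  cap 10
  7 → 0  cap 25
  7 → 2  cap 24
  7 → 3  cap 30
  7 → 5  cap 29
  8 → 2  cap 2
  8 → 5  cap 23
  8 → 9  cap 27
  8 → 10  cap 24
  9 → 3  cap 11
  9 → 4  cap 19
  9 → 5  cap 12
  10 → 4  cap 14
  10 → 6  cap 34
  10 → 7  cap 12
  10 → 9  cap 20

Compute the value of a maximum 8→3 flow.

augment #1: 8→5→3 bottleneck 18, total now 18
augment #2: 8→9→3 bottleneck 11, total now 29
augment #3: 8→2→1→3 bottleneck 1, total now 30
augment #4: 8→5→0→3 bottleneck 5, total now 35
augment #5: 8→10→7→3 bottleneck 12, total now 47
augment #6: 8→9→4→7→3 bottleneck 16, total now 63
augment #7: 8→10→4→7→3 bottleneck 2, total now 65
augment #8: 8→10→4→5→0→3 bottleneck 10, total now 75

Maximum flow value: 75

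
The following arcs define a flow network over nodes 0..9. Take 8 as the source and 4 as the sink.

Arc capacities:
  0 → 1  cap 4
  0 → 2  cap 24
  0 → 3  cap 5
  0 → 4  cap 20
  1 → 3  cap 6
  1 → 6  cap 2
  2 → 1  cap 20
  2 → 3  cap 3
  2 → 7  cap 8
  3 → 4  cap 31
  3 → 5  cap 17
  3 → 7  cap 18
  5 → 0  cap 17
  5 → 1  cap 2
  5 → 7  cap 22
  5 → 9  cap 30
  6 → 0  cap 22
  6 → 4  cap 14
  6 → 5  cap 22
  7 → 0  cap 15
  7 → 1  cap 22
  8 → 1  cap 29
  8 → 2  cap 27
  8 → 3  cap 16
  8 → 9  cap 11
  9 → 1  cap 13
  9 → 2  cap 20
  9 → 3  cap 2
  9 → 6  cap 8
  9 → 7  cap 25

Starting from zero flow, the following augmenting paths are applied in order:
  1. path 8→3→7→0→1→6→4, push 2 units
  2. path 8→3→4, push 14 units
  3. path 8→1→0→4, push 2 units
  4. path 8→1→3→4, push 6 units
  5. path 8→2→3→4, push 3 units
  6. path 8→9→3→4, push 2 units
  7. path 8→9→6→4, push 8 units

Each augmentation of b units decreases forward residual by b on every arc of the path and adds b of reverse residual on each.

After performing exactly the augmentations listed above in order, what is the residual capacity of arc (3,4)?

after path 1 (8→3→7→0→1→6→4, push 2): res(3,4)=31
after path 2 (8→3→4, push 14): res(3,4)=17
after path 3 (8→1→0→4, push 2): res(3,4)=17
after path 4 (8→1→3→4, push 6): res(3,4)=11
after path 5 (8→2→3→4, push 3): res(3,4)=8
after path 6 (8→9→3→4, push 2): res(3,4)=6
after path 7 (8→9→6→4, push 8): res(3,4)=6

Residual capacity of (3,4): 6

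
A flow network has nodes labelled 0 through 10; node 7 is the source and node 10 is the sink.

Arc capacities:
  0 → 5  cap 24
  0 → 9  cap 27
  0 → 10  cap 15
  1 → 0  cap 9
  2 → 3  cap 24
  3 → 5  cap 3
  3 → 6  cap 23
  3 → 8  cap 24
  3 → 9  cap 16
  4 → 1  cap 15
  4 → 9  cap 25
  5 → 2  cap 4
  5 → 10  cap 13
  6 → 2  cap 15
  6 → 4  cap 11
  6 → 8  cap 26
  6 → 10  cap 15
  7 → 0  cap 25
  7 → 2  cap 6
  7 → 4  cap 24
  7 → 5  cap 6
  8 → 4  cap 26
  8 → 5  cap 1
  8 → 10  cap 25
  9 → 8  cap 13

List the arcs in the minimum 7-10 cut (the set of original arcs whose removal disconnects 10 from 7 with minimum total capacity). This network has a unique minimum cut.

Min-cut arcs: {(0,10), (5,2), (5,10), (7,2), (9,8)} (total capacity 51)

augment #1: 7→0→10 push 15
augment #2: 7→5→10 push 6
augment #3: 7→0→5→10 push 7
augment #4: 7→0→9→8→10 push 3
augment #5: 7→2→3→6→10 push 6
augment #6: 7→4→9→8→10 push 10
augment #7: 7→4→1→0→5→2→3→6→10 push 4
max flow = 51; residual-reachable set from 7 gives S-side
cut edges (S→T): {(0,10), (5,2), (5,10), (7,2), (9,8)} total cap 51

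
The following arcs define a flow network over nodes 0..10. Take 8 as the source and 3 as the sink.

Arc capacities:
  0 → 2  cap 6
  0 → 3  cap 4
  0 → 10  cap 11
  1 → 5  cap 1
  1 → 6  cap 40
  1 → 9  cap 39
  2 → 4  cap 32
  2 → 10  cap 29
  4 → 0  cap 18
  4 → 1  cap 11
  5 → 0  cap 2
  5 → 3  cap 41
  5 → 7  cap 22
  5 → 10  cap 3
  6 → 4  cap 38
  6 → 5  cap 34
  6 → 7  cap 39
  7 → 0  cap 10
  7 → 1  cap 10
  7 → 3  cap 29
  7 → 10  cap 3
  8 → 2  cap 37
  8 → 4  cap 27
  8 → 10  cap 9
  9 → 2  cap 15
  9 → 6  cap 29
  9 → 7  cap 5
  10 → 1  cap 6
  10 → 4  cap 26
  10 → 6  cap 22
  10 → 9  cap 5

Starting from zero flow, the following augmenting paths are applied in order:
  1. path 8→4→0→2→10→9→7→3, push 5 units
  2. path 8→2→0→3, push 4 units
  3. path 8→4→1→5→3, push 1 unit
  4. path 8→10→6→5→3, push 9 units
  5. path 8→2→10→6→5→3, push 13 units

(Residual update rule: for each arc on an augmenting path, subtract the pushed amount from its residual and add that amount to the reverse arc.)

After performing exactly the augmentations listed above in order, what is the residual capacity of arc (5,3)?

Residual capacity of (5,3): 18

after path 1 (8→4→0→2→10→9→7→3, push 5): res(5,3)=41
after path 2 (8→2→0→3, push 4): res(5,3)=41
after path 3 (8→4→1→5→3, push 1): res(5,3)=40
after path 4 (8→10→6→5→3, push 9): res(5,3)=31
after path 5 (8→2→10→6→5→3, push 13): res(5,3)=18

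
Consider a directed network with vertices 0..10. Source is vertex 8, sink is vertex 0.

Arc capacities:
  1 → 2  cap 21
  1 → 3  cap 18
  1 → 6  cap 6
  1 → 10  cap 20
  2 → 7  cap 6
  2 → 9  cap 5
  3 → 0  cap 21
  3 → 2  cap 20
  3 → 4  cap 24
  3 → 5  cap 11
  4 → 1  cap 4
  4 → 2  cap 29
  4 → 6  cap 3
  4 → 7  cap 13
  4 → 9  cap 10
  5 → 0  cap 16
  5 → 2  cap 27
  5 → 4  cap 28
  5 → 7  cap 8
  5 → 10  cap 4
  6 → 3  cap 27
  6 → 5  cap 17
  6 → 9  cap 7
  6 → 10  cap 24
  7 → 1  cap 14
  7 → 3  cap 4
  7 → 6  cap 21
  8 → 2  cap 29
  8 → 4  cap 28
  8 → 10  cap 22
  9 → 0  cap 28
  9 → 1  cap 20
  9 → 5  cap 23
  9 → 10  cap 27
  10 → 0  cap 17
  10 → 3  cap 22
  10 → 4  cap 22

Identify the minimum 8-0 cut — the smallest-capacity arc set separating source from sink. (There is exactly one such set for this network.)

augment #1: 8→10→0 push 17
augment #2: 8→2→9→0 push 5
augment #3: 8→4→9→0 push 10
augment #4: 8→10→3→0 push 5
augment #5: 8→2→7→3→0 push 4
augment #6: 8→4→1→3→0 push 4
augment #7: 8→4→6→3→0 push 3
augment #8: 8→2→7→1→3→0 push 2
augment #9: 8→4→7→1→3→0 push 3
augment #10: 8→4→7→6→5→0 push 8
max flow = 61; residual-reachable set from 8 gives S-side
cut edges (S→T): {(2,7), (2,9), (8,4), (8,10)} total cap 61

Min-cut arcs: {(2,7), (2,9), (8,4), (8,10)} (total capacity 61)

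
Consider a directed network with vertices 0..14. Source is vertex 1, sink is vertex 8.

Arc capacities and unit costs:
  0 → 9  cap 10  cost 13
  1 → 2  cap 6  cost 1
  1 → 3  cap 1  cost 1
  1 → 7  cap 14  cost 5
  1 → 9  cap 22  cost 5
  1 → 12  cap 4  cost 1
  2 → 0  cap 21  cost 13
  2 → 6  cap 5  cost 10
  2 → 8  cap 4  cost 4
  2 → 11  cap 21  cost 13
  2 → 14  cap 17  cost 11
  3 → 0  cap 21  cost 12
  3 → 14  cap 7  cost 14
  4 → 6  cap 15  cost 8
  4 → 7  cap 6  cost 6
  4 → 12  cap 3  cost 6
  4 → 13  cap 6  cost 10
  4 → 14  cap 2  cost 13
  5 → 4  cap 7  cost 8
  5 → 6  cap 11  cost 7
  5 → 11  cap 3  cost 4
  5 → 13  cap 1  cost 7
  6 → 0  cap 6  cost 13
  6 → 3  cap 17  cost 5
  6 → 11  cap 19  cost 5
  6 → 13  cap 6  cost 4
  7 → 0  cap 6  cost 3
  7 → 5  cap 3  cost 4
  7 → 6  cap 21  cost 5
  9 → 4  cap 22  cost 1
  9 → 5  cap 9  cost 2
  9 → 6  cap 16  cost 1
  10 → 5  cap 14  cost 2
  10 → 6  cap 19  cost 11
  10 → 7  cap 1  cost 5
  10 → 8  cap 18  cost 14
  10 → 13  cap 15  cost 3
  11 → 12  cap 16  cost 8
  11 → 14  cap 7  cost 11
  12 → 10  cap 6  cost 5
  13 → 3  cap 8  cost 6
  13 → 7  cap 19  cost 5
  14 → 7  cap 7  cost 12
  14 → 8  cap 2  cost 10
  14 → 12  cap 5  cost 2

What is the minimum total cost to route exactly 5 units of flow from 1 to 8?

Minimum cost for 5 units: 40

shortest-cost path #1: 1→2→8 push 4 @ unit cost 5 (adds 20)
shortest-cost path #2: 1→12→10→8 push 1 @ unit cost 20 (adds 20)
total cost = 40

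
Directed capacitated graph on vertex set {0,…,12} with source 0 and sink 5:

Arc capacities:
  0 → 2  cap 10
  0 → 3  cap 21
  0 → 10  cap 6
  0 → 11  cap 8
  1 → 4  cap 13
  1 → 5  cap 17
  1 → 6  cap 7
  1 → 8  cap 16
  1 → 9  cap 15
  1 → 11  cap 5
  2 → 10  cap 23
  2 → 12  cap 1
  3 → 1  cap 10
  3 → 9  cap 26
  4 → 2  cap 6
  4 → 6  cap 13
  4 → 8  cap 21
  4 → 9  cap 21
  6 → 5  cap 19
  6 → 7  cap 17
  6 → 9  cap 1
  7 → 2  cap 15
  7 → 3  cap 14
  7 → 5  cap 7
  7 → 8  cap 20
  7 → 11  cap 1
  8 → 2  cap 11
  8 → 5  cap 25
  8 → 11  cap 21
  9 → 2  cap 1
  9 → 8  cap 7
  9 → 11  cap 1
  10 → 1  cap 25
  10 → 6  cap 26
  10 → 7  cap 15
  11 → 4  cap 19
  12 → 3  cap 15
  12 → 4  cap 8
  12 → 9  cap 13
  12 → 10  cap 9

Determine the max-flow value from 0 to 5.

Maximum flow value: 43

augment #1: 0→3→1→5 bottleneck 10, total now 10
augment #2: 0→10→1→5 bottleneck 6, total now 16
augment #3: 0→2→10→1→5 bottleneck 1, total now 17
augment #4: 0→2→10→6→5 bottleneck 9, total now 26
augment #5: 0→3→9→8→5 bottleneck 7, total now 33
augment #6: 0→11→4→6→5 bottleneck 8, total now 41
augment #7: 0→3→9→2→10→6→5 bottleneck 1, total now 42
augment #8: 0→3→9→11→4→6→5 bottleneck 1, total now 43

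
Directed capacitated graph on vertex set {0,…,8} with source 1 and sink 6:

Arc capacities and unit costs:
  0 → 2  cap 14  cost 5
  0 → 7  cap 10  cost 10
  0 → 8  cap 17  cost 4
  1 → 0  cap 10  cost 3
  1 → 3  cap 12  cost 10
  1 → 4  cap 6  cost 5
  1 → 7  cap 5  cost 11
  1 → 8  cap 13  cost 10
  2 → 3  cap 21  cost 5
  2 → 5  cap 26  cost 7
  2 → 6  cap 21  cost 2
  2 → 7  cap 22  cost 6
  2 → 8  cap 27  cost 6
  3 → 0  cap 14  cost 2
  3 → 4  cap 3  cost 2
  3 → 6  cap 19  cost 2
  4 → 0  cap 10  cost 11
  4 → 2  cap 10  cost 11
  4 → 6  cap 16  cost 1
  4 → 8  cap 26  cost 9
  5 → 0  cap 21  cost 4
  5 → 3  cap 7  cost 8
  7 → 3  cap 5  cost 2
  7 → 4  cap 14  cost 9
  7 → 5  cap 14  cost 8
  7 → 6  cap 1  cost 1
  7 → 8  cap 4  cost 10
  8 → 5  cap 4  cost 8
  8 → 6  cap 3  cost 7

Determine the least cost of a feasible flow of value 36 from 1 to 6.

shortest-cost path #1: 1→4→6 push 6 @ unit cost 6 (adds 36)
shortest-cost path #2: 1→0→2→6 push 10 @ unit cost 10 (adds 100)
shortest-cost path #3: 1→3→6 push 12 @ unit cost 12 (adds 144)
shortest-cost path #4: 1→7→6 push 1 @ unit cost 12 (adds 12)
shortest-cost path #5: 1→7→3→6 push 4 @ unit cost 15 (adds 60)
shortest-cost path #6: 1→8→6 push 3 @ unit cost 17 (adds 51)
total cost = 403

Minimum cost for 36 units: 403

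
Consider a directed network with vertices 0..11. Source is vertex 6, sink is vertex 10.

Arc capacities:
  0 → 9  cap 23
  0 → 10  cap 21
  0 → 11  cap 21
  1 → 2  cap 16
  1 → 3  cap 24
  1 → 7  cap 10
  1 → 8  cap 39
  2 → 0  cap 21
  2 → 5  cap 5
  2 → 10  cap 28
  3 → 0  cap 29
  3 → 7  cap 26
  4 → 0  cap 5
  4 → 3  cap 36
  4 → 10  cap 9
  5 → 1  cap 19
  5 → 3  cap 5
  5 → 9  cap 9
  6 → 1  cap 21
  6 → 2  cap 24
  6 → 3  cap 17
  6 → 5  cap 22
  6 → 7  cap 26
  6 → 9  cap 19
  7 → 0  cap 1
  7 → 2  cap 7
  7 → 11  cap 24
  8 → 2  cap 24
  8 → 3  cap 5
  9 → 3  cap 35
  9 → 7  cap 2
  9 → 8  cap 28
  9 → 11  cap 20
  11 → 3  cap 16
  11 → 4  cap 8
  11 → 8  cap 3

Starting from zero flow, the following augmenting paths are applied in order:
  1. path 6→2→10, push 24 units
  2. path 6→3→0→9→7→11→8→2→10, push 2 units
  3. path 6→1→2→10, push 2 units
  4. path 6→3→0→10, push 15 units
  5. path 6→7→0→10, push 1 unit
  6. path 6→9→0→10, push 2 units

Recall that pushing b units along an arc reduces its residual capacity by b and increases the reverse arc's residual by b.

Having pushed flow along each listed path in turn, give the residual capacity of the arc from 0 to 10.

after path 1 (6→2→10, push 24): res(0,10)=21
after path 2 (6→3→0→9→7→11→8→2→10, push 2): res(0,10)=21
after path 3 (6→1→2→10, push 2): res(0,10)=21
after path 4 (6→3→0→10, push 15): res(0,10)=6
after path 5 (6→7→0→10, push 1): res(0,10)=5
after path 6 (6→9→0→10, push 2): res(0,10)=3

Residual capacity of (0,10): 3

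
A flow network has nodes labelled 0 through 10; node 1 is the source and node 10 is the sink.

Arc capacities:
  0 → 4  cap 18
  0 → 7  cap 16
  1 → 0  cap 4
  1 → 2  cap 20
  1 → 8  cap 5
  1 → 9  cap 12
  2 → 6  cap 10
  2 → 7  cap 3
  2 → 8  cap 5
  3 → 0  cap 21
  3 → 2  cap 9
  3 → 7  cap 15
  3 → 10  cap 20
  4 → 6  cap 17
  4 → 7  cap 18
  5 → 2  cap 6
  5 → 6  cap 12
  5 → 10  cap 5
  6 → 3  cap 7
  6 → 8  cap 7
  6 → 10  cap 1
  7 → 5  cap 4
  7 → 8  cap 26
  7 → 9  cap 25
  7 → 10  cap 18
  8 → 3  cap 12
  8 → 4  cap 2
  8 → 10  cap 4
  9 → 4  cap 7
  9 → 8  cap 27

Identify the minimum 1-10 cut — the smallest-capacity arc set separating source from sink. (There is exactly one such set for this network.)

augment #1: 1→8→10 push 4
augment #2: 1→0→7→10 push 4
augment #3: 1→2→6→10 push 1
augment #4: 1→2→7→10 push 3
augment #5: 1→8→3→10 push 1
augment #6: 1→2→6→3→10 push 7
augment #7: 1→2→8→3→10 push 5
augment #8: 1→9→4→7→10 push 7
augment #9: 1→9→8→3→10 push 5
augment #10: 1→2→6→8→3→10 push 1
augment #11: 1→2→6→8→4→7→10 push 1
max flow = 39; residual-reachable set from 1 gives S-side
cut edges (S→T): {(1,0), (1,8), (1,9), (2,6), (2,7), (2,8)} total cap 39

Min-cut arcs: {(1,0), (1,8), (1,9), (2,6), (2,7), (2,8)} (total capacity 39)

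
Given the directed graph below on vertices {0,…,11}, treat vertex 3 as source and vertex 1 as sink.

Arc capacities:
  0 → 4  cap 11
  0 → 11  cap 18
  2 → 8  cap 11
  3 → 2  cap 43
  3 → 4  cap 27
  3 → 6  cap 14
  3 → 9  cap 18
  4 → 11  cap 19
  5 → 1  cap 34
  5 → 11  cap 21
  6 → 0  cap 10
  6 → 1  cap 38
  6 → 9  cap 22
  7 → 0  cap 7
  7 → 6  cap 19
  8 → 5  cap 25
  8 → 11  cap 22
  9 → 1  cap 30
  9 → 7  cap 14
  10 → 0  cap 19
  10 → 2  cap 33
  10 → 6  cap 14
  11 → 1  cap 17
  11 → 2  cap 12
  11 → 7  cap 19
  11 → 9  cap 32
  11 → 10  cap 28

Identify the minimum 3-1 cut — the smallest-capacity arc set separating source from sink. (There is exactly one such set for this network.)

Min-cut arcs: {(2,8), (3,6), (3,9), (4,11)} (total capacity 62)

augment #1: 3→6→1 push 14
augment #2: 3→9→1 push 18
augment #3: 3→4→11→1 push 17
augment #4: 3→2→8→5→1 push 11
augment #5: 3→4→11→9→1 push 2
max flow = 62; residual-reachable set from 3 gives S-side
cut edges (S→T): {(2,8), (3,6), (3,9), (4,11)} total cap 62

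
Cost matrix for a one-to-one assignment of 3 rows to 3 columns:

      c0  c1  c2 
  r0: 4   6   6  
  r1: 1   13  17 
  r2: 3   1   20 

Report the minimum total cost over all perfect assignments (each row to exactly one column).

Minimum assignment cost: 8

optimal assignment: row0→col2 (cost 6), row1→col0 (cost 1), row2→col1 (cost 1)
total = 6 + 1 + 1 = 8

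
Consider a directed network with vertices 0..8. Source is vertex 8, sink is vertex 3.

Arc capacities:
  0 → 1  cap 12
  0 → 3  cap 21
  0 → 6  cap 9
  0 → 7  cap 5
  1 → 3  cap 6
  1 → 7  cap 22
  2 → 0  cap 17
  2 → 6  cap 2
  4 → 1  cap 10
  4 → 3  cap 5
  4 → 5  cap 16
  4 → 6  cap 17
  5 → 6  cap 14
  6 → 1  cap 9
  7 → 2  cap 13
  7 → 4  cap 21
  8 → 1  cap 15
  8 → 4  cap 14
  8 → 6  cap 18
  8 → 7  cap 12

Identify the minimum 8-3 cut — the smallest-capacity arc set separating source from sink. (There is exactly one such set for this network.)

Min-cut arcs: {(1,3), (4,3), (7,2)} (total capacity 24)

augment #1: 8→1→3 push 6
augment #2: 8→4→3 push 5
augment #3: 8→7→2→0→3 push 12
augment #4: 8→1→7→2→0→3 push 1
max flow = 24; residual-reachable set from 8 gives S-side
cut edges (S→T): {(1,3), (4,3), (7,2)} total cap 24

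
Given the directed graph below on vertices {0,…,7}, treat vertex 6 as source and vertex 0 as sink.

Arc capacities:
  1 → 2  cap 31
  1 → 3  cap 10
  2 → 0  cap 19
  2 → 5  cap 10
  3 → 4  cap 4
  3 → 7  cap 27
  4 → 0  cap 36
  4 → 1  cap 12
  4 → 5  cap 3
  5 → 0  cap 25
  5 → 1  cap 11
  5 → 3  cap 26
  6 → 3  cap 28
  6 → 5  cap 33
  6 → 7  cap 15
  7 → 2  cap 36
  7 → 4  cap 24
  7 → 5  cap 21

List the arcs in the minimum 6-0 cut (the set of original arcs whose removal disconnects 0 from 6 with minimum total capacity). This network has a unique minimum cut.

augment #1: 6→5→0 push 25
augment #2: 6→3→4→0 push 4
augment #3: 6→7→2→0 push 15
augment #4: 6→3→7→2→0 push 4
augment #5: 6→3→7→4→0 push 20
augment #6: 6→5→3→7→4→0 push 3
augment #7: 6→5→1→2→7→4→0 push 1
max flow = 72; residual-reachable set from 6 gives S-side
cut edges (S→T): {(2,0), (3,4), (5,0), (7,4)} total cap 72

Min-cut arcs: {(2,0), (3,4), (5,0), (7,4)} (total capacity 72)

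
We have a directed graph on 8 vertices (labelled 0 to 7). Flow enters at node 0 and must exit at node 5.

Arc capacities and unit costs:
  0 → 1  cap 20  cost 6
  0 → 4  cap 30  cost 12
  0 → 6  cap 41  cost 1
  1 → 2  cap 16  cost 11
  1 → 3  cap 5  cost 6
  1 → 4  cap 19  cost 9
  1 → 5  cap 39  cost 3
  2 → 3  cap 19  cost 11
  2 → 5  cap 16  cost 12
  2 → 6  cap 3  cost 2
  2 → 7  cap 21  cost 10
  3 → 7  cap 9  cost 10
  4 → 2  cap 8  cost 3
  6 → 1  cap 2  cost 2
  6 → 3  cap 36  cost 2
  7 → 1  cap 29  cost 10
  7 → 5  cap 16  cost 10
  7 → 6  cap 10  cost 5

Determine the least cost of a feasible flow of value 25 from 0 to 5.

shortest-cost path #1: 0→6→1→5 push 2 @ unit cost 6 (adds 12)
shortest-cost path #2: 0→1→5 push 20 @ unit cost 9 (adds 180)
shortest-cost path #3: 0→6→3→7→5 push 3 @ unit cost 23 (adds 69)
total cost = 261

Minimum cost for 25 units: 261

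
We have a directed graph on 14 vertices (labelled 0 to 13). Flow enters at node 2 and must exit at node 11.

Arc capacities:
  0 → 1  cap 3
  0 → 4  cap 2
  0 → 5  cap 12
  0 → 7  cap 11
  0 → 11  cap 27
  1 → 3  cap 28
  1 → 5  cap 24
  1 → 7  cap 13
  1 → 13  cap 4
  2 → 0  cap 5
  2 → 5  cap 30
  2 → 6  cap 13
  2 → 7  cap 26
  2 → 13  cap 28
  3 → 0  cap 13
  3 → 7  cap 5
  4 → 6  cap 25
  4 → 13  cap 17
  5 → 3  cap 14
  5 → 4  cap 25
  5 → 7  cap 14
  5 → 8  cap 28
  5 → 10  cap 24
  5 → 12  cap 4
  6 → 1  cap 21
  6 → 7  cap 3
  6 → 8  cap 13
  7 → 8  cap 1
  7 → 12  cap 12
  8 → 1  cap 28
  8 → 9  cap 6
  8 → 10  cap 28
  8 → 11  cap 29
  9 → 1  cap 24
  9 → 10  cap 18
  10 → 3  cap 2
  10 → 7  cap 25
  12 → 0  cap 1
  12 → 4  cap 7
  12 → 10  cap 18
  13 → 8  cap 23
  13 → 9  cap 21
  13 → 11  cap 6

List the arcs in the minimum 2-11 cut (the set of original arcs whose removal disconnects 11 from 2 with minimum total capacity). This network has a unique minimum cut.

augment #1: 2→0→11 push 5
augment #2: 2→13→11 push 6
augment #3: 2→5→8→11 push 28
augment #4: 2→6→8→11 push 1
augment #5: 2→5→3→0→11 push 2
augment #6: 2→7→12→0→11 push 1
augment #7: 2→6→1→3→0→11 push 11
max flow = 54; residual-reachable set from 2 gives S-side
cut edges (S→T): {(2,0), (3,0), (8,11), (12,0), (13,11)} total cap 54

Min-cut arcs: {(2,0), (3,0), (8,11), (12,0), (13,11)} (total capacity 54)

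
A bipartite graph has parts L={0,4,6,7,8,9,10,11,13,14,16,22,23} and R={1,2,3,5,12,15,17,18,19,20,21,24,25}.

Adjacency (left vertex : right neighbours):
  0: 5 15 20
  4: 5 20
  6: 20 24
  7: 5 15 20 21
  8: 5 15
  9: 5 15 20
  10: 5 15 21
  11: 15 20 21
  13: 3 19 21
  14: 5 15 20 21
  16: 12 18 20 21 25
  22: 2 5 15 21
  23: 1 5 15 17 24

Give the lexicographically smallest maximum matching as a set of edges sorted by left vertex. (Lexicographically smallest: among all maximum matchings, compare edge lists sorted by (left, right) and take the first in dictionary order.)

Lex-smallest maximum matching: {(0,5), (4,20), (6,24), (7,15), (10,21), (13,3), (16,12), (22,2), (23,1)}

|M| = 9 (so the lex-smallest maximum matching has 9 edges)
process left vertices in ascending order; for each, take the smallest-labelled available neighbour that still permits 9 edges overall, or leave it unmatched if none does
lex-smallest matching: {0-5, 4-20, 6-24, 7-15, 10-21, 13-3, 16-12, 22-2, 23-1}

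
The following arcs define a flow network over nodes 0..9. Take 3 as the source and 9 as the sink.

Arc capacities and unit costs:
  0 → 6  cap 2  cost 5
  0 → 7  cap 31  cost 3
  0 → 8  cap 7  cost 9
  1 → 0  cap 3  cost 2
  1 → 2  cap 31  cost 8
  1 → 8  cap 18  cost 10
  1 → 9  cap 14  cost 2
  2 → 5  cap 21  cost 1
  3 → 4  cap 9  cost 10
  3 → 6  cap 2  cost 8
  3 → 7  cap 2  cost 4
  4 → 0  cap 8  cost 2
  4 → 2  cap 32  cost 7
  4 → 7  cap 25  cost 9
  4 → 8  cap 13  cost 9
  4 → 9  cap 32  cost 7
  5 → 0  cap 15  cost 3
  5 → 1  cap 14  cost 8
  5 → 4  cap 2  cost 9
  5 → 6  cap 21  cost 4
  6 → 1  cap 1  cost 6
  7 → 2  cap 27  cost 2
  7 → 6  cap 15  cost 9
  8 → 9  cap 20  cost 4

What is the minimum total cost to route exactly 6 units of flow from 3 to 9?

Minimum cost for 6 units: 101

shortest-cost path #1: 3→6→1→9 push 1 @ unit cost 16 (adds 16)
shortest-cost path #2: 3→4→9 push 5 @ unit cost 17 (adds 85)
total cost = 101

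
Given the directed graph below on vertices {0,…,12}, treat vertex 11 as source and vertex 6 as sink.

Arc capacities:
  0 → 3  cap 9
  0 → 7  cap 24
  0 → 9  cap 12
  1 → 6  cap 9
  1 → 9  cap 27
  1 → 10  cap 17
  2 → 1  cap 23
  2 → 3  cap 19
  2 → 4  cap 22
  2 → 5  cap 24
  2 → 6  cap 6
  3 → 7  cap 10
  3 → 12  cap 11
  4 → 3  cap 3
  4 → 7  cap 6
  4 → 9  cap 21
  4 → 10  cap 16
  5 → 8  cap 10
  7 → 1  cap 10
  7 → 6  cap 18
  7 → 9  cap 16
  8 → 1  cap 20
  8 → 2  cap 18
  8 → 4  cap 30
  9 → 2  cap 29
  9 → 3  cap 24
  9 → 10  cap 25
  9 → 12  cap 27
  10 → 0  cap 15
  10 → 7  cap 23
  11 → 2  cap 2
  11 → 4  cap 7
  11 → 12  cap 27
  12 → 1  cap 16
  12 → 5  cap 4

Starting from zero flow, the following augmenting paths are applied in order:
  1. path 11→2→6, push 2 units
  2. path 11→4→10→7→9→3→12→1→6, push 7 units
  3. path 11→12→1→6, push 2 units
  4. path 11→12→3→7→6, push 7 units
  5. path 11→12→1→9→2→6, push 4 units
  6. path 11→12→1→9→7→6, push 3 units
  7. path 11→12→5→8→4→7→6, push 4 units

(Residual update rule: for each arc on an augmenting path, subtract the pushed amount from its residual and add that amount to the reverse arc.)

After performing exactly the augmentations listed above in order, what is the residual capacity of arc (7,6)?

after path 1 (11→2→6, push 2): res(7,6)=18
after path 2 (11→4→10→7→9→3→12→1→6, push 7): res(7,6)=18
after path 3 (11→12→1→6, push 2): res(7,6)=18
after path 4 (11→12→3→7→6, push 7): res(7,6)=11
after path 5 (11→12→1→9→2→6, push 4): res(7,6)=11
after path 6 (11→12→1→9→7→6, push 3): res(7,6)=8
after path 7 (11→12→5→8→4→7→6, push 4): res(7,6)=4

Residual capacity of (7,6): 4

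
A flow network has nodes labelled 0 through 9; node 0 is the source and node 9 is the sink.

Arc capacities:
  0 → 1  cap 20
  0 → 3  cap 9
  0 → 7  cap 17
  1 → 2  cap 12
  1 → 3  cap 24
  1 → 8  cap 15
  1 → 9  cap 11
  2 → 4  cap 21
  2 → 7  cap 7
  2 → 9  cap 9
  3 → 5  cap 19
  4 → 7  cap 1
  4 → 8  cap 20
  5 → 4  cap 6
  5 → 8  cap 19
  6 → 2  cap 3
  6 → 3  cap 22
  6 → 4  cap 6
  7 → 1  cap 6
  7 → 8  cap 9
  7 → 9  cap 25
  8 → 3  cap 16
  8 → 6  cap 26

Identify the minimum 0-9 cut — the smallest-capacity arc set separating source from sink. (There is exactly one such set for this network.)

augment #1: 0→1→9 push 11
augment #2: 0→7→9 push 17
augment #3: 0→1→2→9 push 9
augment #4: 0→3→5→4→7→9 push 1
augment #5: 0→3→5→8→6→2→7→9 push 3
max flow = 41; residual-reachable set from 0 gives S-side
cut edges (S→T): {(0,1), (0,7), (4,7), (6,2)} total cap 41

Min-cut arcs: {(0,1), (0,7), (4,7), (6,2)} (total capacity 41)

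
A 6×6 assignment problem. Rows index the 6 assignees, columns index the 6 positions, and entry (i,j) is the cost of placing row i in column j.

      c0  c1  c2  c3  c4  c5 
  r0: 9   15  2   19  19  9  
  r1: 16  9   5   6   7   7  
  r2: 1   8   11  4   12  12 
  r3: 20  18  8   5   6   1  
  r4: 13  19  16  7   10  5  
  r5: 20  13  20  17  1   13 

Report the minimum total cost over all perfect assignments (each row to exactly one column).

Minimum assignment cost: 21

optimal assignment: row0→col2 (cost 2), row1→col1 (cost 9), row2→col0 (cost 1), row3→col5 (cost 1), row4→col3 (cost 7), row5→col4 (cost 1)
total = 2 + 9 + 1 + 1 + 7 + 1 = 21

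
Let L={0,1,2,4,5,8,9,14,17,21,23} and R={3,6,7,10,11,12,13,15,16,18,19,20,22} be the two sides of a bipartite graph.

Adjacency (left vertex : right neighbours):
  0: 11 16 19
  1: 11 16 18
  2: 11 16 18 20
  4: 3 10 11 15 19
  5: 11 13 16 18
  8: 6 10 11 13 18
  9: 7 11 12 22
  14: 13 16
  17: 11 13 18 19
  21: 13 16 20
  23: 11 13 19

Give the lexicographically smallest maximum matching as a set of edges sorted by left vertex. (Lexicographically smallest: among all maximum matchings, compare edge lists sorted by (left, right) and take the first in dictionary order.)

|M| = 9 (so the lex-smallest maximum matching has 9 edges)
process left vertices in ascending order; for each, take the smallest-labelled available neighbour that still permits 9 edges overall, or leave it unmatched if none does
lex-smallest matching: {0-11, 1-16, 2-18, 4-3, 5-13, 8-6, 9-7, 17-19, 21-20}

Lex-smallest maximum matching: {(0,11), (1,16), (2,18), (4,3), (5,13), (8,6), (9,7), (17,19), (21,20)}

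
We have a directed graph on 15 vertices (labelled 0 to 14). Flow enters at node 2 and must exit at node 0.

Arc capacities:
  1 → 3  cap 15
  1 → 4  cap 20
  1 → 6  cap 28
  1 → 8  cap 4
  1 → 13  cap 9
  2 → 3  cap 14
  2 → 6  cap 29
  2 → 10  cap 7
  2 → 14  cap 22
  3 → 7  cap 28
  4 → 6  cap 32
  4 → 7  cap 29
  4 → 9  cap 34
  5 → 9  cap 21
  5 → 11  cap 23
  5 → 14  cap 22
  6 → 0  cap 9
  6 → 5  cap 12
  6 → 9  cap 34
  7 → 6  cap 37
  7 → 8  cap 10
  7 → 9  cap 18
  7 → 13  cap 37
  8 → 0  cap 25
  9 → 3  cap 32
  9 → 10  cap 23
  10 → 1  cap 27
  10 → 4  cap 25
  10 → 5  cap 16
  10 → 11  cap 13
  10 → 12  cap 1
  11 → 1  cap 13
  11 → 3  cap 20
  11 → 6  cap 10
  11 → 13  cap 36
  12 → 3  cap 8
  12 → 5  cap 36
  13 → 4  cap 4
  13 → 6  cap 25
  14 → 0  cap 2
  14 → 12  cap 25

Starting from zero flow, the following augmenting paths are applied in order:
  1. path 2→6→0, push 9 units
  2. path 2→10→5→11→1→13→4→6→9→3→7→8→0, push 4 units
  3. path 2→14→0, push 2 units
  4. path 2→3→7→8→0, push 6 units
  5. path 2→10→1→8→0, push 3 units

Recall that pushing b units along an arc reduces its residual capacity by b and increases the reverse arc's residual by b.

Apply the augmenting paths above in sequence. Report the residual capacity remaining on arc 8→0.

Residual capacity of (8,0): 12

after path 1 (2→6→0, push 9): res(8,0)=25
after path 2 (2→10→5→11→1→13→4→6→9→3→7→8→0, push 4): res(8,0)=21
after path 3 (2→14→0, push 2): res(8,0)=21
after path 4 (2→3→7→8→0, push 6): res(8,0)=15
after path 5 (2→10→1→8→0, push 3): res(8,0)=12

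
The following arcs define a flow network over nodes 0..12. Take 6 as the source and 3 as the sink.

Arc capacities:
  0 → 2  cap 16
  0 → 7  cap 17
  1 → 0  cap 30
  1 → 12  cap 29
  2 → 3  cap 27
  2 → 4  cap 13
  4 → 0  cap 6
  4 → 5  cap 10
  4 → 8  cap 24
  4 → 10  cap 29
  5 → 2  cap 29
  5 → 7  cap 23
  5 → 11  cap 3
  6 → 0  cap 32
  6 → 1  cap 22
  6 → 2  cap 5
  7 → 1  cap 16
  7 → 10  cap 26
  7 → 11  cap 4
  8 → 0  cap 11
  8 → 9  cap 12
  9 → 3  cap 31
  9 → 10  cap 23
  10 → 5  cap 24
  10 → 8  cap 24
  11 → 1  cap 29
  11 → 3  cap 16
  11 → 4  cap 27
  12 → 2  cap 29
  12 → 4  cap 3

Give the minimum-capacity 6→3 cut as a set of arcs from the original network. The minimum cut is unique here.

Min-cut arcs: {(2,3), (5,11), (7,11), (8,9)} (total capacity 46)

augment #1: 6→2→3 push 5
augment #2: 6→0→2→3 push 16
augment #3: 6→0→7→11→3 push 4
augment #4: 6→1→12→2→3 push 6
augment #5: 6→0→7→10→5→11→3 push 3
augment #6: 6→0→7→10→8→9→3 push 9
augment #7: 6→1→12→4→8→9→3 push 3
max flow = 46; residual-reachable set from 6 gives S-side
cut edges (S→T): {(2,3), (5,11), (7,11), (8,9)} total cap 46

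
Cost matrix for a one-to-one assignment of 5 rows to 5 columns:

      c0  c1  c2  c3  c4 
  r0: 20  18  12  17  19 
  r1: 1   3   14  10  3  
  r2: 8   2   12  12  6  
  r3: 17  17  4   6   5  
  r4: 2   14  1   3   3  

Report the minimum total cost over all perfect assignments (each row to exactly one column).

optimal assignment: row0→col2 (cost 12), row1→col0 (cost 1), row2→col1 (cost 2), row3→col4 (cost 5), row4→col3 (cost 3)
total = 12 + 1 + 2 + 5 + 3 = 23

Minimum assignment cost: 23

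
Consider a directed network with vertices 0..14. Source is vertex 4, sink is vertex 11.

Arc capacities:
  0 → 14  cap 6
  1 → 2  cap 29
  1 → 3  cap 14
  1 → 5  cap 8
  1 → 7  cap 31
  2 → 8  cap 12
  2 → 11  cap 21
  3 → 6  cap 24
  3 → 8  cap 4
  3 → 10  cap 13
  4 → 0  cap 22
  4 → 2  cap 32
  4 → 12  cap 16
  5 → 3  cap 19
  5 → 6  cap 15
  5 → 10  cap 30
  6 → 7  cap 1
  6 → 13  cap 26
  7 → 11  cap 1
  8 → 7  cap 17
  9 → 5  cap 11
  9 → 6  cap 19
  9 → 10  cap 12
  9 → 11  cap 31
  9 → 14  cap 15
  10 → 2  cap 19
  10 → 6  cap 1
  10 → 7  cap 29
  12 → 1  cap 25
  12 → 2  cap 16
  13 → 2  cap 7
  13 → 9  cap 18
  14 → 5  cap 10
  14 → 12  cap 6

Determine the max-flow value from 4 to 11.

Maximum flow value: 40

augment #1: 4→2→11 bottleneck 21, total now 21
augment #2: 4→2→8→7→11 bottleneck 1, total now 22
augment #3: 4→0→14→5→6→13→9→11 bottleneck 6, total now 28
augment #4: 4→12→1→3→6→13→9→11 bottleneck 12, total now 40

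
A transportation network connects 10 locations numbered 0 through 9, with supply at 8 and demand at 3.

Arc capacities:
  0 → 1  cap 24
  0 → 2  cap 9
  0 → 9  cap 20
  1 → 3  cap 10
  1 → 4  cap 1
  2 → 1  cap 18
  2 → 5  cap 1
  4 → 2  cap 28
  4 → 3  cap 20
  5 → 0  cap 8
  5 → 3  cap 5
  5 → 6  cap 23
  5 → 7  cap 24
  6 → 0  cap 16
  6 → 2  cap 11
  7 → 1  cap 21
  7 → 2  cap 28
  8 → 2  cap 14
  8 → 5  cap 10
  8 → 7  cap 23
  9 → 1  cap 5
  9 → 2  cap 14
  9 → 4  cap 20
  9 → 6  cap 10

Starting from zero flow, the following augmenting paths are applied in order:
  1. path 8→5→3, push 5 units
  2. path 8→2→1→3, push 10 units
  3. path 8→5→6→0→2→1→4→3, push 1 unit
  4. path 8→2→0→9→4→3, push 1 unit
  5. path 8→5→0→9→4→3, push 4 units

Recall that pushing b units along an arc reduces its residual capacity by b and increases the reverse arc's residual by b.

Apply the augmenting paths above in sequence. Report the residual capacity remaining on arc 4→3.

Residual capacity of (4,3): 14

after path 1 (8→5→3, push 5): res(4,3)=20
after path 2 (8→2→1→3, push 10): res(4,3)=20
after path 3 (8→5→6→0→2→1→4→3, push 1): res(4,3)=19
after path 4 (8→2→0→9→4→3, push 1): res(4,3)=18
after path 5 (8→5→0→9→4→3, push 4): res(4,3)=14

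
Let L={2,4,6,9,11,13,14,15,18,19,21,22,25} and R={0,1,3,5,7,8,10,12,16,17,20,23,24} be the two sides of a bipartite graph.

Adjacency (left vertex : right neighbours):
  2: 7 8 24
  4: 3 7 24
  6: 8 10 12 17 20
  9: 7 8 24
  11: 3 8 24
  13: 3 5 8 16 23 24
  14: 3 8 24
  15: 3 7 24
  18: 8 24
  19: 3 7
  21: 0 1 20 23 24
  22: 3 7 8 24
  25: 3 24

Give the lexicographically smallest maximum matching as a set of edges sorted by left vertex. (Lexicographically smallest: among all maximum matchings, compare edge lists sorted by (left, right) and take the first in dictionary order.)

|M| = 7 (so the lex-smallest maximum matching has 7 edges)
process left vertices in ascending order; for each, take the smallest-labelled available neighbour that still permits 7 edges overall, or leave it unmatched if none does
lex-smallest matching: {2-7, 4-3, 6-10, 9-8, 11-24, 13-5, 21-0}

Lex-smallest maximum matching: {(2,7), (4,3), (6,10), (9,8), (11,24), (13,5), (21,0)}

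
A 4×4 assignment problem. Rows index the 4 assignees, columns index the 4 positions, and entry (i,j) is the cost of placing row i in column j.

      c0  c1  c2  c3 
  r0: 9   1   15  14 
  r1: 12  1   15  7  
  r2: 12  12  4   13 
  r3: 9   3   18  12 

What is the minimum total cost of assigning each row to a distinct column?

optimal assignment: row0→col1 (cost 1), row1→col3 (cost 7), row2→col2 (cost 4), row3→col0 (cost 9)
total = 1 + 7 + 4 + 9 = 21

Minimum assignment cost: 21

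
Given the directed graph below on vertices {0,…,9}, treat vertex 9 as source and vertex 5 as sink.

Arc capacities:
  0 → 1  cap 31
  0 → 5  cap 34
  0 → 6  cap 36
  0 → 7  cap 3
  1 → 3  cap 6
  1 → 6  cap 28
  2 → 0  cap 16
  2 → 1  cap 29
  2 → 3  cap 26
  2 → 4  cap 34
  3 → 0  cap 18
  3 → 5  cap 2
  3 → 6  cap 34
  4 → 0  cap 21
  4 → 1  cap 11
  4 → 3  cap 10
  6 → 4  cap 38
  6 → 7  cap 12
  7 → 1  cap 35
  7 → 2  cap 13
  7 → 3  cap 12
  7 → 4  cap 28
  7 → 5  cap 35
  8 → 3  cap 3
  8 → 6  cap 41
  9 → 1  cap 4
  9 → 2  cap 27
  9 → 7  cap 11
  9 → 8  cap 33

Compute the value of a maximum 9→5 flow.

augment #1: 9→7→5 bottleneck 11, total now 11
augment #2: 9→1→3→5 bottleneck 2, total now 13
augment #3: 9→2→0→5 bottleneck 16, total now 29
augment #4: 9→1→3→0→5 bottleneck 2, total now 31
augment #5: 9→2→3→0→5 bottleneck 11, total now 42
augment #6: 9→8→3→0→5 bottleneck 3, total now 45
augment #7: 9→8→6→7→5 bottleneck 12, total now 57
augment #8: 9→8→6→4→0→5 bottleneck 2, total now 59
augment #9: 9→8→6→4→0→7→5 bottleneck 3, total now 62

Maximum flow value: 62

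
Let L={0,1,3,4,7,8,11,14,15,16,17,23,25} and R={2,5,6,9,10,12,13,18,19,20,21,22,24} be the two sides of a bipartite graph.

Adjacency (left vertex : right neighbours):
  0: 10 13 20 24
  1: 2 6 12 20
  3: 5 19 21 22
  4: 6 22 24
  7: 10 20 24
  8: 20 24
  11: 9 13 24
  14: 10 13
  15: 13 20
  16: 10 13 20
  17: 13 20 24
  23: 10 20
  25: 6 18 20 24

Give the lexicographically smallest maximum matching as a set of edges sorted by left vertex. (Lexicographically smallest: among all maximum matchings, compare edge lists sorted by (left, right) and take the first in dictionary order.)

|M| = 9 (so the lex-smallest maximum matching has 9 edges)
process left vertices in ascending order; for each, take the smallest-labelled available neighbour that still permits 9 edges overall, or leave it unmatched if none does
lex-smallest matching: {0-10, 1-2, 3-5, 4-6, 7-20, 8-24, 11-9, 14-13, 25-18}

Lex-smallest maximum matching: {(0,10), (1,2), (3,5), (4,6), (7,20), (8,24), (11,9), (14,13), (25,18)}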